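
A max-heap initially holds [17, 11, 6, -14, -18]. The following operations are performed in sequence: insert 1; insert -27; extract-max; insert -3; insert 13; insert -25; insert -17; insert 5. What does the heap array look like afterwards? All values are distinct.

[13, 11, 6, -14, 5, 1, -3, -27, -25, -18, -17]

insert 1:
  append 1 at index 5 → [17, 11, 6, -14, -18, 1] (no swap needed)
insert -27:
  append -27 at index 6 → [17, 11, 6, -14, -18, 1, -27] (no swap needed)
extract-max → returns 17:
  remove root 17; move last element -27 to root → [-27, 11, 6, -14, -18, 1]
  -27 vs larger child 11 at index 1, swap → [11, -27, 6, -14, -18, 1]
  -27 vs larger child -14 at index 3, swap → [11, -14, 6, -27, -18, 1]
insert -3:
  append -3 at index 6 → [11, -14, 6, -27, -18, 1, -3] (no swap needed)
insert 13:
  append 13 at index 7 → [11, -14, 6, -27, -18, 1, -3, 13]
  13 > parent -27 at index 3, swap → [11, -14, 6, 13, -18, 1, -3, -27]
  13 > parent -14 at index 1, swap → [11, 13, 6, -14, -18, 1, -3, -27]
  13 > parent 11 at index 0, swap → [13, 11, 6, -14, -18, 1, -3, -27]
insert -25:
  append -25 at index 8 → [13, 11, 6, -14, -18, 1, -3, -27, -25] (no swap needed)
insert -17:
  append -17 at index 9 → [13, 11, 6, -14, -18, 1, -3, -27, -25, -17]
  -17 > parent -18 at index 4, swap → [13, 11, 6, -14, -17, 1, -3, -27, -25, -18]
insert 5:
  append 5 at index 10 → [13, 11, 6, -14, -17, 1, -3, -27, -25, -18, 5]
  5 > parent -17 at index 4, swap → [13, 11, 6, -14, 5, 1, -3, -27, -25, -18, -17]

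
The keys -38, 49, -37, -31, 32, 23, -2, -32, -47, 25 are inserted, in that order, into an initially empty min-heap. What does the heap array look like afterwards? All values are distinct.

Insert -38:
  append -38 at index 0 → [-38] (no swap needed)
Insert 49:
  append 49 at index 1 → [-38, 49] (no swap needed)
Insert -37:
  append -37 at index 2 → [-38, 49, -37] (no swap needed)
Insert -31:
  append -31 at index 3 → [-38, 49, -37, -31]
  -31 < parent 49 at index 1, swap → [-38, -31, -37, 49]
Insert 32:
  append 32 at index 4 → [-38, -31, -37, 49, 32] (no swap needed)
Insert 23:
  append 23 at index 5 → [-38, -31, -37, 49, 32, 23] (no swap needed)
Insert -2:
  append -2 at index 6 → [-38, -31, -37, 49, 32, 23, -2] (no swap needed)
Insert -32:
  append -32 at index 7 → [-38, -31, -37, 49, 32, 23, -2, -32]
  -32 < parent 49 at index 3, swap → [-38, -31, -37, -32, 32, 23, -2, 49]
  -32 < parent -31 at index 1, swap → [-38, -32, -37, -31, 32, 23, -2, 49]
Insert -47:
  append -47 at index 8 → [-38, -32, -37, -31, 32, 23, -2, 49, -47]
  -47 < parent -31 at index 3, swap → [-38, -32, -37, -47, 32, 23, -2, 49, -31]
  -47 < parent -32 at index 1, swap → [-38, -47, -37, -32, 32, 23, -2, 49, -31]
  -47 < parent -38 at index 0, swap → [-47, -38, -37, -32, 32, 23, -2, 49, -31]
Insert 25:
  append 25 at index 9 → [-47, -38, -37, -32, 32, 23, -2, 49, -31, 25]
  25 < parent 32 at index 4, swap → [-47, -38, -37, -32, 25, 23, -2, 49, -31, 32]

[-47, -38, -37, -32, 25, 23, -2, 49, -31, 32]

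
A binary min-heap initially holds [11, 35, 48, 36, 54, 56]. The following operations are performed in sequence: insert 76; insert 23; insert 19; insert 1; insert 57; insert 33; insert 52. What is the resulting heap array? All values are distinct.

insert 76:
  append 76 at index 6 → [11, 35, 48, 36, 54, 56, 76] (no swap needed)
insert 23:
  append 23 at index 7 → [11, 35, 48, 36, 54, 56, 76, 23]
  23 < parent 36 at index 3, swap → [11, 35, 48, 23, 54, 56, 76, 36]
  23 < parent 35 at index 1, swap → [11, 23, 48, 35, 54, 56, 76, 36]
insert 19:
  append 19 at index 8 → [11, 23, 48, 35, 54, 56, 76, 36, 19]
  19 < parent 35 at index 3, swap → [11, 23, 48, 19, 54, 56, 76, 36, 35]
  19 < parent 23 at index 1, swap → [11, 19, 48, 23, 54, 56, 76, 36, 35]
insert 1:
  append 1 at index 9 → [11, 19, 48, 23, 54, 56, 76, 36, 35, 1]
  1 < parent 54 at index 4, swap → [11, 19, 48, 23, 1, 56, 76, 36, 35, 54]
  1 < parent 19 at index 1, swap → [11, 1, 48, 23, 19, 56, 76, 36, 35, 54]
  1 < parent 11 at index 0, swap → [1, 11, 48, 23, 19, 56, 76, 36, 35, 54]
insert 57:
  append 57 at index 10 → [1, 11, 48, 23, 19, 56, 76, 36, 35, 54, 57] (no swap needed)
insert 33:
  append 33 at index 11 → [1, 11, 48, 23, 19, 56, 76, 36, 35, 54, 57, 33]
  33 < parent 56 at index 5, swap → [1, 11, 48, 23, 19, 33, 76, 36, 35, 54, 57, 56]
  33 < parent 48 at index 2, swap → [1, 11, 33, 23, 19, 48, 76, 36, 35, 54, 57, 56]
insert 52:
  append 52 at index 12 → [1, 11, 33, 23, 19, 48, 76, 36, 35, 54, 57, 56, 52] (no swap needed)

[1, 11, 33, 23, 19, 48, 76, 36, 35, 54, 57, 56, 52]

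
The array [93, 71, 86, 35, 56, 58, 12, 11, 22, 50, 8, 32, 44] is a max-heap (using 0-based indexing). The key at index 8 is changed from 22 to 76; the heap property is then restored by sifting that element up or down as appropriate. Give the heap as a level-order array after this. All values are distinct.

[93, 76, 86, 71, 56, 58, 12, 11, 35, 50, 8, 32, 44]

set index 8 from 22 to 76 → [93, 71, 86, 35, 56, 58, 12, 11, 76, 50, 8, 32, 44]
76 > parent 35 at index 3, swap → [93, 71, 86, 76, 56, 58, 12, 11, 35, 50, 8, 32, 44]
76 > parent 71 at index 1, swap → [93, 76, 86, 71, 56, 58, 12, 11, 35, 50, 8, 32, 44]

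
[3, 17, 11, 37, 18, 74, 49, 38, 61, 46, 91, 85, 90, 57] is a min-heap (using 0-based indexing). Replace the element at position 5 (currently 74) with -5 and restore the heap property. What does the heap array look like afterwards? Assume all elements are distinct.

set index 5 from 74 to -5 → [3, 17, 11, 37, 18, -5, 49, 38, 61, 46, 91, 85, 90, 57]
-5 < parent 11 at index 2, swap → [3, 17, -5, 37, 18, 11, 49, 38, 61, 46, 91, 85, 90, 57]
-5 < parent 3 at index 0, swap → [-5, 17, 3, 37, 18, 11, 49, 38, 61, 46, 91, 85, 90, 57]

[-5, 17, 3, 37, 18, 11, 49, 38, 61, 46, 91, 85, 90, 57]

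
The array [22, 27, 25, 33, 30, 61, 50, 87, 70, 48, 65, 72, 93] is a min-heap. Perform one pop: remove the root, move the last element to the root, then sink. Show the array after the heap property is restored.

[25, 27, 50, 33, 30, 61, 93, 87, 70, 48, 65, 72]

remove root 22; move last element 93 to root → [93, 27, 25, 33, 30, 61, 50, 87, 70, 48, 65, 72]
93 vs smaller child 25 at index 2, swap → [25, 27, 93, 33, 30, 61, 50, 87, 70, 48, 65, 72]
93 vs smaller child 50 at index 6, swap → [25, 27, 50, 33, 30, 61, 93, 87, 70, 48, 65, 72]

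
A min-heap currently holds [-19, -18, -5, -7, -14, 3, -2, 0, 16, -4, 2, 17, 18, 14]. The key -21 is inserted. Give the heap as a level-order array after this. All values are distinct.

append -21 at index 14 → [-19, -18, -5, -7, -14, 3, -2, 0, 16, -4, 2, 17, 18, 14, -21]
-21 < parent -2 at index 6, swap → [-19, -18, -5, -7, -14, 3, -21, 0, 16, -4, 2, 17, 18, 14, -2]
-21 < parent -5 at index 2, swap → [-19, -18, -21, -7, -14, 3, -5, 0, 16, -4, 2, 17, 18, 14, -2]
-21 < parent -19 at index 0, swap → [-21, -18, -19, -7, -14, 3, -5, 0, 16, -4, 2, 17, 18, 14, -2]

[-21, -18, -19, -7, -14, 3, -5, 0, 16, -4, 2, 17, 18, 14, -2]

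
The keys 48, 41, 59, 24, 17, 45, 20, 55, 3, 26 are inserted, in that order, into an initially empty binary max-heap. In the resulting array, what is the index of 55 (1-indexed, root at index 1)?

2

Insert 48:
  append 48 at index 1 → [48] (no swap needed)
Insert 41:
  append 41 at index 2 → [48, 41] (no swap needed)
Insert 59:
  append 59 at index 3 → [48, 41, 59]
  59 > parent 48 at index 1, swap → [59, 41, 48]
Insert 24:
  append 24 at index 4 → [59, 41, 48, 24] (no swap needed)
Insert 17:
  append 17 at index 5 → [59, 41, 48, 24, 17] (no swap needed)
Insert 45:
  append 45 at index 6 → [59, 41, 48, 24, 17, 45] (no swap needed)
Insert 20:
  append 20 at index 7 → [59, 41, 48, 24, 17, 45, 20] (no swap needed)
Insert 55:
  append 55 at index 8 → [59, 41, 48, 24, 17, 45, 20, 55]
  55 > parent 24 at index 4, swap → [59, 41, 48, 55, 17, 45, 20, 24]
  55 > parent 41 at index 2, swap → [59, 55, 48, 41, 17, 45, 20, 24]
Insert 3:
  append 3 at index 9 → [59, 55, 48, 41, 17, 45, 20, 24, 3] (no swap needed)
Insert 26:
  append 26 at index 10 → [59, 55, 48, 41, 17, 45, 20, 24, 3, 26]
  26 > parent 17 at index 5, swap → [59, 55, 48, 41, 26, 45, 20, 24, 3, 17]
resulting array: [59, 55, 48, 41, 26, 45, 20, 24, 3, 17]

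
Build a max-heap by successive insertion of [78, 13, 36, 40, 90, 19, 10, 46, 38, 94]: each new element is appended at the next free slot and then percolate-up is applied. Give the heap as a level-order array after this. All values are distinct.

[94, 90, 36, 46, 78, 19, 10, 13, 38, 40]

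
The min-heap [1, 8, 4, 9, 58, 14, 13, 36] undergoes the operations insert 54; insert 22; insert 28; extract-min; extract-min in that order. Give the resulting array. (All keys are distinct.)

[8, 9, 13, 36, 22, 14, 28, 58, 54]

insert 54:
  append 54 at index 8 → [1, 8, 4, 9, 58, 14, 13, 36, 54] (no swap needed)
insert 22:
  append 22 at index 9 → [1, 8, 4, 9, 58, 14, 13, 36, 54, 22]
  22 < parent 58 at index 4, swap → [1, 8, 4, 9, 22, 14, 13, 36, 54, 58]
insert 28:
  append 28 at index 10 → [1, 8, 4, 9, 22, 14, 13, 36, 54, 58, 28] (no swap needed)
extract-min → returns 1:
  remove root 1; move last element 28 to root → [28, 8, 4, 9, 22, 14, 13, 36, 54, 58]
  28 vs smaller child 4 at index 2, swap → [4, 8, 28, 9, 22, 14, 13, 36, 54, 58]
  28 vs smaller child 13 at index 6, swap → [4, 8, 13, 9, 22, 14, 28, 36, 54, 58]
extract-min → returns 4:
  remove root 4; move last element 58 to root → [58, 8, 13, 9, 22, 14, 28, 36, 54]
  58 vs smaller child 8 at index 1, swap → [8, 58, 13, 9, 22, 14, 28, 36, 54]
  58 vs smaller child 9 at index 3, swap → [8, 9, 13, 58, 22, 14, 28, 36, 54]
  58 vs smaller child 36 at index 7, swap → [8, 9, 13, 36, 22, 14, 28, 58, 54]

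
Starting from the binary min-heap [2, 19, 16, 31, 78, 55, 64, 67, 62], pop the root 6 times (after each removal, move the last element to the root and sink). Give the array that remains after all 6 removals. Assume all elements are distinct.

[64, 67, 78]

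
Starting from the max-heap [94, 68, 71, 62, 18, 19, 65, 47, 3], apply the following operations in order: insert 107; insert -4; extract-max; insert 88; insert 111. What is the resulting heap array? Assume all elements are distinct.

[111, 88, 94, 62, 68, 71, 65, 47, 3, -4, 18, 19]

insert 107:
  append 107 at index 9 → [94, 68, 71, 62, 18, 19, 65, 47, 3, 107]
  107 > parent 18 at index 4, swap → [94, 68, 71, 62, 107, 19, 65, 47, 3, 18]
  107 > parent 68 at index 1, swap → [94, 107, 71, 62, 68, 19, 65, 47, 3, 18]
  107 > parent 94 at index 0, swap → [107, 94, 71, 62, 68, 19, 65, 47, 3, 18]
insert -4:
  append -4 at index 10 → [107, 94, 71, 62, 68, 19, 65, 47, 3, 18, -4] (no swap needed)
extract-max → returns 107:
  remove root 107; move last element -4 to root → [-4, 94, 71, 62, 68, 19, 65, 47, 3, 18]
  -4 vs larger child 94 at index 1, swap → [94, -4, 71, 62, 68, 19, 65, 47, 3, 18]
  -4 vs larger child 68 at index 4, swap → [94, 68, 71, 62, -4, 19, 65, 47, 3, 18]
  -4 vs only child 18 at index 9, swap → [94, 68, 71, 62, 18, 19, 65, 47, 3, -4]
insert 88:
  append 88 at index 10 → [94, 68, 71, 62, 18, 19, 65, 47, 3, -4, 88]
  88 > parent 18 at index 4, swap → [94, 68, 71, 62, 88, 19, 65, 47, 3, -4, 18]
  88 > parent 68 at index 1, swap → [94, 88, 71, 62, 68, 19, 65, 47, 3, -4, 18]
insert 111:
  append 111 at index 11 → [94, 88, 71, 62, 68, 19, 65, 47, 3, -4, 18, 111]
  111 > parent 19 at index 5, swap → [94, 88, 71, 62, 68, 111, 65, 47, 3, -4, 18, 19]
  111 > parent 71 at index 2, swap → [94, 88, 111, 62, 68, 71, 65, 47, 3, -4, 18, 19]
  111 > parent 94 at index 0, swap → [111, 88, 94, 62, 68, 71, 65, 47, 3, -4, 18, 19]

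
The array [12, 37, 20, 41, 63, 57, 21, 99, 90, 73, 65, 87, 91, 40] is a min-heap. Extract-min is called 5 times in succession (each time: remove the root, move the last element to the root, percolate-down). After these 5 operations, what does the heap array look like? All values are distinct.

extract-min #1 returns 12:
  remove root 12; move last element 40 to root → [40, 37, 20, 41, 63, 57, 21, 99, 90, 73, 65, 87, 91]
  40 vs smaller child 20 at index 2, swap → [20, 37, 40, 41, 63, 57, 21, 99, 90, 73, 65, 87, 91]
  40 vs smaller child 21 at index 6, swap → [20, 37, 21, 41, 63, 57, 40, 99, 90, 73, 65, 87, 91]
extract-min #2 returns 20:
  remove root 20; move last element 91 to root → [91, 37, 21, 41, 63, 57, 40, 99, 90, 73, 65, 87]
  91 vs smaller child 21 at index 2, swap → [21, 37, 91, 41, 63, 57, 40, 99, 90, 73, 65, 87]
  91 vs smaller child 40 at index 6, swap → [21, 37, 40, 41, 63, 57, 91, 99, 90, 73, 65, 87]
extract-min #3 returns 21:
  remove root 21; move last element 87 to root → [87, 37, 40, 41, 63, 57, 91, 99, 90, 73, 65]
  87 vs smaller child 37 at index 1, swap → [37, 87, 40, 41, 63, 57, 91, 99, 90, 73, 65]
  87 vs smaller child 41 at index 3, swap → [37, 41, 40, 87, 63, 57, 91, 99, 90, 73, 65]
extract-min #4 returns 37:
  remove root 37; move last element 65 to root → [65, 41, 40, 87, 63, 57, 91, 99, 90, 73]
  65 vs smaller child 40 at index 2, swap → [40, 41, 65, 87, 63, 57, 91, 99, 90, 73]
  65 vs smaller child 57 at index 5, swap → [40, 41, 57, 87, 63, 65, 91, 99, 90, 73]
extract-min #5 returns 40:
  remove root 40; move last element 73 to root → [73, 41, 57, 87, 63, 65, 91, 99, 90]
  73 vs smaller child 41 at index 1, swap → [41, 73, 57, 87, 63, 65, 91, 99, 90]
  73 vs smaller child 63 at index 4, swap → [41, 63, 57, 87, 73, 65, 91, 99, 90]

[41, 63, 57, 87, 73, 65, 91, 99, 90]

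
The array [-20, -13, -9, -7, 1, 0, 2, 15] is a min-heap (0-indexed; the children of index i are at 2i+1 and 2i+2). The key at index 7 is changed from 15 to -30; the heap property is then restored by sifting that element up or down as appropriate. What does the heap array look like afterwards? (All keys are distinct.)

[-30, -20, -9, -13, 1, 0, 2, -7]

set index 7 from 15 to -30 → [-20, -13, -9, -7, 1, 0, 2, -30]
-30 < parent -7 at index 3, swap → [-20, -13, -9, -30, 1, 0, 2, -7]
-30 < parent -13 at index 1, swap → [-20, -30, -9, -13, 1, 0, 2, -7]
-30 < parent -20 at index 0, swap → [-30, -20, -9, -13, 1, 0, 2, -7]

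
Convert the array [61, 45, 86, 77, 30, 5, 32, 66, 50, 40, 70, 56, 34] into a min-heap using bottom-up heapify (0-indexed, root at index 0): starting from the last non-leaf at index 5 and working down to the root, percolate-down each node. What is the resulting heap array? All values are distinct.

[5, 30, 32, 50, 40, 34, 61, 66, 77, 45, 70, 56, 86]

sift down from index 5: already satisfies heap property
sift down from index 4: already satisfies heap property
sift down from index 3:
  77 vs smaller child 50 at index 8, swap → [61, 45, 86, 50, 30, 5, 32, 66, 77, 40, 70, 56, 34]
sift down from index 2:
  86 vs smaller child 5 at index 5, swap → [61, 45, 5, 50, 30, 86, 32, 66, 77, 40, 70, 56, 34]
  86 vs smaller child 34 at index 12, swap → [61, 45, 5, 50, 30, 34, 32, 66, 77, 40, 70, 56, 86]
sift down from index 1:
  45 vs smaller child 30 at index 4, swap → [61, 30, 5, 50, 45, 34, 32, 66, 77, 40, 70, 56, 86]
  45 vs smaller child 40 at index 9, swap → [61, 30, 5, 50, 40, 34, 32, 66, 77, 45, 70, 56, 86]
sift down from index 0:
  61 vs smaller child 5 at index 2, swap → [5, 30, 61, 50, 40, 34, 32, 66, 77, 45, 70, 56, 86]
  61 vs smaller child 32 at index 6, swap → [5, 30, 32, 50, 40, 34, 61, 66, 77, 45, 70, 56, 86]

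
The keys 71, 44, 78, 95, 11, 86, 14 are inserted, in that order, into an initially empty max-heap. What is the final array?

Insert 71:
  append 71 at index 0 → [71] (no swap needed)
Insert 44:
  append 44 at index 1 → [71, 44] (no swap needed)
Insert 78:
  append 78 at index 2 → [71, 44, 78]
  78 > parent 71 at index 0, swap → [78, 44, 71]
Insert 95:
  append 95 at index 3 → [78, 44, 71, 95]
  95 > parent 44 at index 1, swap → [78, 95, 71, 44]
  95 > parent 78 at index 0, swap → [95, 78, 71, 44]
Insert 11:
  append 11 at index 4 → [95, 78, 71, 44, 11] (no swap needed)
Insert 86:
  append 86 at index 5 → [95, 78, 71, 44, 11, 86]
  86 > parent 71 at index 2, swap → [95, 78, 86, 44, 11, 71]
Insert 14:
  append 14 at index 6 → [95, 78, 86, 44, 11, 71, 14] (no swap needed)

[95, 78, 86, 44, 11, 71, 14]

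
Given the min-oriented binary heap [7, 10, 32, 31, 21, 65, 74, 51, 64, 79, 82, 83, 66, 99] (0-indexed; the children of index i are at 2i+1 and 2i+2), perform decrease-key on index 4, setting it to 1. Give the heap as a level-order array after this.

set index 4 from 21 to 1 → [7, 10, 32, 31, 1, 65, 74, 51, 64, 79, 82, 83, 66, 99]
1 < parent 10 at index 1, swap → [7, 1, 32, 31, 10, 65, 74, 51, 64, 79, 82, 83, 66, 99]
1 < parent 7 at index 0, swap → [1, 7, 32, 31, 10, 65, 74, 51, 64, 79, 82, 83, 66, 99]

[1, 7, 32, 31, 10, 65, 74, 51, 64, 79, 82, 83, 66, 99]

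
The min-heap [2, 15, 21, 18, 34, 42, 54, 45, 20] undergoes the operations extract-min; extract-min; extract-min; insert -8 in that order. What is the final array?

[-8, 34, 20, 45, 54, 42, 21]

extract-min → returns 2:
  remove root 2; move last element 20 to root → [20, 15, 21, 18, 34, 42, 54, 45]
  20 vs smaller child 15 at index 1, swap → [15, 20, 21, 18, 34, 42, 54, 45]
  20 vs smaller child 18 at index 3, swap → [15, 18, 21, 20, 34, 42, 54, 45]
extract-min → returns 15:
  remove root 15; move last element 45 to root → [45, 18, 21, 20, 34, 42, 54]
  45 vs smaller child 18 at index 1, swap → [18, 45, 21, 20, 34, 42, 54]
  45 vs smaller child 20 at index 3, swap → [18, 20, 21, 45, 34, 42, 54]
extract-min → returns 18:
  remove root 18; move last element 54 to root → [54, 20, 21, 45, 34, 42]
  54 vs smaller child 20 at index 1, swap → [20, 54, 21, 45, 34, 42]
  54 vs smaller child 34 at index 4, swap → [20, 34, 21, 45, 54, 42]
insert -8:
  append -8 at index 6 → [20, 34, 21, 45, 54, 42, -8]
  -8 < parent 21 at index 2, swap → [20, 34, -8, 45, 54, 42, 21]
  -8 < parent 20 at index 0, swap → [-8, 34, 20, 45, 54, 42, 21]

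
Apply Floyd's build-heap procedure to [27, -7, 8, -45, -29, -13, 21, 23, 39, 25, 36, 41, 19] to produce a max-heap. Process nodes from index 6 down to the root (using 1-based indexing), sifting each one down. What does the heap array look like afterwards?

[41, 39, 27, 23, 36, 19, 21, -7, -45, 25, -29, -13, 8]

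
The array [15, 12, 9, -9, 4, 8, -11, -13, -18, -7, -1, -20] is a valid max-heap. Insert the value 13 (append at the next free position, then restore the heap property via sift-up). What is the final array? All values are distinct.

append 13 at index 12 → [15, 12, 9, -9, 4, 8, -11, -13, -18, -7, -1, -20, 13]
13 > parent 8 at index 5, swap → [15, 12, 9, -9, 4, 13, -11, -13, -18, -7, -1, -20, 8]
13 > parent 9 at index 2, swap → [15, 12, 13, -9, 4, 9, -11, -13, -18, -7, -1, -20, 8]

[15, 12, 13, -9, 4, 9, -11, -13, -18, -7, -1, -20, 8]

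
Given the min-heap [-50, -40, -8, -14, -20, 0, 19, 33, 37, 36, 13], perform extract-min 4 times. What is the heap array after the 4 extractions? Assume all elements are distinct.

[-8, 13, 0, 33, 37, 36, 19]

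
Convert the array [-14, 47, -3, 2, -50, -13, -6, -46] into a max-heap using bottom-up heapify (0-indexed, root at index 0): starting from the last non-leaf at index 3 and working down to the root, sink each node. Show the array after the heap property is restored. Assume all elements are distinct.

[47, 2, -3, -14, -50, -13, -6, -46]

sift down from index 3: already satisfies heap property
sift down from index 2: already satisfies heap property
sift down from index 1: already satisfies heap property
sift down from index 0:
  -14 vs larger child 47 at index 1, swap → [47, -14, -3, 2, -50, -13, -6, -46]
  -14 vs larger child 2 at index 3, swap → [47, 2, -3, -14, -50, -13, -6, -46]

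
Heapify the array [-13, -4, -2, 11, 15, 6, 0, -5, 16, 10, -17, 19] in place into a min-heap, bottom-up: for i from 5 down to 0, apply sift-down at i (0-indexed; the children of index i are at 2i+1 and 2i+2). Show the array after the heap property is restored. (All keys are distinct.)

sift down from index 5: already satisfies heap property
sift down from index 4:
  15 vs smaller child -17 at index 10, swap → [-13, -4, -2, 11, -17, 6, 0, -5, 16, 10, 15, 19]
sift down from index 3:
  11 vs smaller child -5 at index 7, swap → [-13, -4, -2, -5, -17, 6, 0, 11, 16, 10, 15, 19]
sift down from index 2: already satisfies heap property
sift down from index 1:
  -4 vs smaller child -17 at index 4, swap → [-13, -17, -2, -5, -4, 6, 0, 11, 16, 10, 15, 19]
sift down from index 0:
  -13 vs smaller child -17 at index 1, swap → [-17, -13, -2, -5, -4, 6, 0, 11, 16, 10, 15, 19]

[-17, -13, -2, -5, -4, 6, 0, 11, 16, 10, 15, 19]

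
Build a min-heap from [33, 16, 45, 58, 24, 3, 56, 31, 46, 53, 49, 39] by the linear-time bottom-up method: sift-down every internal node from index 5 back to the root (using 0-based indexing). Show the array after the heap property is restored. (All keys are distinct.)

[3, 16, 33, 31, 24, 39, 56, 58, 46, 53, 49, 45]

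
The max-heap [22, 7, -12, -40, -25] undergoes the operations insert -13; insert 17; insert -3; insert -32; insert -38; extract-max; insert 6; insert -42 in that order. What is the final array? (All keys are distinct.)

[17, 7, -12, -3, 6, -13, -38, -40, -32, -25, -42]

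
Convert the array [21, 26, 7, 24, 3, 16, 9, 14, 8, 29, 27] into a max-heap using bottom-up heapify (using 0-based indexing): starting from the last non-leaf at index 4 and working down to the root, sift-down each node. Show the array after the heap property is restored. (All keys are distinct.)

sift down from index 4:
  3 vs larger child 29 at index 9, swap → [21, 26, 7, 24, 29, 16, 9, 14, 8, 3, 27]
sift down from index 3: already satisfies heap property
sift down from index 2:
  7 vs larger child 16 at index 5, swap → [21, 26, 16, 24, 29, 7, 9, 14, 8, 3, 27]
sift down from index 1:
  26 vs larger child 29 at index 4, swap → [21, 29, 16, 24, 26, 7, 9, 14, 8, 3, 27]
  26 vs larger child 27 at index 10, swap → [21, 29, 16, 24, 27, 7, 9, 14, 8, 3, 26]
sift down from index 0:
  21 vs larger child 29 at index 1, swap → [29, 21, 16, 24, 27, 7, 9, 14, 8, 3, 26]
  21 vs larger child 27 at index 4, swap → [29, 27, 16, 24, 21, 7, 9, 14, 8, 3, 26]
  21 vs larger child 26 at index 10, swap → [29, 27, 16, 24, 26, 7, 9, 14, 8, 3, 21]

[29, 27, 16, 24, 26, 7, 9, 14, 8, 3, 21]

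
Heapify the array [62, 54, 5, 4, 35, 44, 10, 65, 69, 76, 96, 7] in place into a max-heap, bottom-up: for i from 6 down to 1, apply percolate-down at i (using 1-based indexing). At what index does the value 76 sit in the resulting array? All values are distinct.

sift down from index 6: already satisfies heap property
sift down from index 5:
  35 vs larger child 96 at index 11, swap → [62, 54, 5, 4, 96, 44, 10, 65, 69, 76, 35, 7]
sift down from index 4:
  4 vs larger child 69 at index 9, swap → [62, 54, 5, 69, 96, 44, 10, 65, 4, 76, 35, 7]
sift down from index 3:
  5 vs larger child 44 at index 6, swap → [62, 54, 44, 69, 96, 5, 10, 65, 4, 76, 35, 7]
  5 vs only child 7 at index 12, swap → [62, 54, 44, 69, 96, 7, 10, 65, 4, 76, 35, 5]
sift down from index 2:
  54 vs larger child 96 at index 5, swap → [62, 96, 44, 69, 54, 7, 10, 65, 4, 76, 35, 5]
  54 vs larger child 76 at index 10, swap → [62, 96, 44, 69, 76, 7, 10, 65, 4, 54, 35, 5]
sift down from index 1:
  62 vs larger child 96 at index 2, swap → [96, 62, 44, 69, 76, 7, 10, 65, 4, 54, 35, 5]
  62 vs larger child 76 at index 5, swap → [96, 76, 44, 69, 62, 7, 10, 65, 4, 54, 35, 5]
resulting array: [96, 76, 44, 69, 62, 7, 10, 65, 4, 54, 35, 5]

2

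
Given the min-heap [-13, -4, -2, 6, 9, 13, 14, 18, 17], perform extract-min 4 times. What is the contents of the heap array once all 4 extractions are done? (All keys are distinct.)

[9, 14, 13, 17, 18]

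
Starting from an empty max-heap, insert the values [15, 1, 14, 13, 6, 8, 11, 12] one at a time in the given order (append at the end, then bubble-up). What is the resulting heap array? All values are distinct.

[15, 13, 14, 12, 6, 8, 11, 1]

Insert 15:
  append 15 at index 0 → [15] (no swap needed)
Insert 1:
  append 1 at index 1 → [15, 1] (no swap needed)
Insert 14:
  append 14 at index 2 → [15, 1, 14] (no swap needed)
Insert 13:
  append 13 at index 3 → [15, 1, 14, 13]
  13 > parent 1 at index 1, swap → [15, 13, 14, 1]
Insert 6:
  append 6 at index 4 → [15, 13, 14, 1, 6] (no swap needed)
Insert 8:
  append 8 at index 5 → [15, 13, 14, 1, 6, 8] (no swap needed)
Insert 11:
  append 11 at index 6 → [15, 13, 14, 1, 6, 8, 11] (no swap needed)
Insert 12:
  append 12 at index 7 → [15, 13, 14, 1, 6, 8, 11, 12]
  12 > parent 1 at index 3, swap → [15, 13, 14, 12, 6, 8, 11, 1]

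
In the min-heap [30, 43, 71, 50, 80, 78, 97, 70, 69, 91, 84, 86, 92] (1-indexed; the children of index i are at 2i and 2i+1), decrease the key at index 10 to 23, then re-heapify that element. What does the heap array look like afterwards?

[23, 30, 71, 50, 43, 78, 97, 70, 69, 80, 84, 86, 92]

set index 10 from 91 to 23 → [30, 43, 71, 50, 80, 78, 97, 70, 69, 23, 84, 86, 92]
23 < parent 80 at index 5, swap → [30, 43, 71, 50, 23, 78, 97, 70, 69, 80, 84, 86, 92]
23 < parent 43 at index 2, swap → [30, 23, 71, 50, 43, 78, 97, 70, 69, 80, 84, 86, 92]
23 < parent 30 at index 1, swap → [23, 30, 71, 50, 43, 78, 97, 70, 69, 80, 84, 86, 92]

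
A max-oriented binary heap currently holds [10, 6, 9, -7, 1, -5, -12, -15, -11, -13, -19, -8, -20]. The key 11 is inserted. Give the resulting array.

[11, 6, 10, -7, 1, -5, 9, -15, -11, -13, -19, -8, -20, -12]

append 11 at index 13 → [10, 6, 9, -7, 1, -5, -12, -15, -11, -13, -19, -8, -20, 11]
11 > parent -12 at index 6, swap → [10, 6, 9, -7, 1, -5, 11, -15, -11, -13, -19, -8, -20, -12]
11 > parent 9 at index 2, swap → [10, 6, 11, -7, 1, -5, 9, -15, -11, -13, -19, -8, -20, -12]
11 > parent 10 at index 0, swap → [11, 6, 10, -7, 1, -5, 9, -15, -11, -13, -19, -8, -20, -12]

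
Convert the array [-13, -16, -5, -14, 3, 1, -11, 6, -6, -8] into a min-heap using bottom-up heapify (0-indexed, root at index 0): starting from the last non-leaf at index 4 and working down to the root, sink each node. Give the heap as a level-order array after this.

sift down from index 4:
  3 vs only child -8 at index 9, swap → [-13, -16, -5, -14, -8, 1, -11, 6, -6, 3]
sift down from index 3: already satisfies heap property
sift down from index 2:
  -5 vs smaller child -11 at index 6, swap → [-13, -16, -11, -14, -8, 1, -5, 6, -6, 3]
sift down from index 1: already satisfies heap property
sift down from index 0:
  -13 vs smaller child -16 at index 1, swap → [-16, -13, -11, -14, -8, 1, -5, 6, -6, 3]
  -13 vs smaller child -14 at index 3, swap → [-16, -14, -11, -13, -8, 1, -5, 6, -6, 3]

[-16, -14, -11, -13, -8, 1, -5, 6, -6, 3]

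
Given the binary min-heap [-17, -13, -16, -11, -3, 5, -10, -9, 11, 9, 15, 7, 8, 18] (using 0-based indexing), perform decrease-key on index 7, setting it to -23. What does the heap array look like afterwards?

set index 7 from -9 to -23 → [-17, -13, -16, -11, -3, 5, -10, -23, 11, 9, 15, 7, 8, 18]
-23 < parent -11 at index 3, swap → [-17, -13, -16, -23, -3, 5, -10, -11, 11, 9, 15, 7, 8, 18]
-23 < parent -13 at index 1, swap → [-17, -23, -16, -13, -3, 5, -10, -11, 11, 9, 15, 7, 8, 18]
-23 < parent -17 at index 0, swap → [-23, -17, -16, -13, -3, 5, -10, -11, 11, 9, 15, 7, 8, 18]

[-23, -17, -16, -13, -3, 5, -10, -11, 11, 9, 15, 7, 8, 18]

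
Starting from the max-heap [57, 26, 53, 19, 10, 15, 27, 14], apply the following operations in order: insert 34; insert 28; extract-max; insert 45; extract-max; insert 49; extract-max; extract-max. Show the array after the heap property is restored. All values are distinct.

[34, 28, 27, 26, 19, 15, 10, 14]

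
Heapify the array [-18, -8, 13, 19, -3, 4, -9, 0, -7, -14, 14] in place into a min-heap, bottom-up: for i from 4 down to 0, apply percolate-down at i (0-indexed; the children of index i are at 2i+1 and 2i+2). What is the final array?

[-18, -14, -9, -7, -8, 4, 13, 0, 19, -3, 14]

sift down from index 4:
  -3 vs smaller child -14 at index 9, swap → [-18, -8, 13, 19, -14, 4, -9, 0, -7, -3, 14]
sift down from index 3:
  19 vs smaller child -7 at index 8, swap → [-18, -8, 13, -7, -14, 4, -9, 0, 19, -3, 14]
sift down from index 2:
  13 vs smaller child -9 at index 6, swap → [-18, -8, -9, -7, -14, 4, 13, 0, 19, -3, 14]
sift down from index 1:
  -8 vs smaller child -14 at index 4, swap → [-18, -14, -9, -7, -8, 4, 13, 0, 19, -3, 14]
sift down from index 0: already satisfies heap property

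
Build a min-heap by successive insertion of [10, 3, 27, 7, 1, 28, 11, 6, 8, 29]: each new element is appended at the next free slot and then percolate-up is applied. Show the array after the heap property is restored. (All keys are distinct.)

Insert 10:
  append 10 at index 0 → [10] (no swap needed)
Insert 3:
  append 3 at index 1 → [10, 3]
  3 < parent 10 at index 0, swap → [3, 10]
Insert 27:
  append 27 at index 2 → [3, 10, 27] (no swap needed)
Insert 7:
  append 7 at index 3 → [3, 10, 27, 7]
  7 < parent 10 at index 1, swap → [3, 7, 27, 10]
Insert 1:
  append 1 at index 4 → [3, 7, 27, 10, 1]
  1 < parent 7 at index 1, swap → [3, 1, 27, 10, 7]
  1 < parent 3 at index 0, swap → [1, 3, 27, 10, 7]
Insert 28:
  append 28 at index 5 → [1, 3, 27, 10, 7, 28] (no swap needed)
Insert 11:
  append 11 at index 6 → [1, 3, 27, 10, 7, 28, 11]
  11 < parent 27 at index 2, swap → [1, 3, 11, 10, 7, 28, 27]
Insert 6:
  append 6 at index 7 → [1, 3, 11, 10, 7, 28, 27, 6]
  6 < parent 10 at index 3, swap → [1, 3, 11, 6, 7, 28, 27, 10]
Insert 8:
  append 8 at index 8 → [1, 3, 11, 6, 7, 28, 27, 10, 8] (no swap needed)
Insert 29:
  append 29 at index 9 → [1, 3, 11, 6, 7, 28, 27, 10, 8, 29] (no swap needed)

[1, 3, 11, 6, 7, 28, 27, 10, 8, 29]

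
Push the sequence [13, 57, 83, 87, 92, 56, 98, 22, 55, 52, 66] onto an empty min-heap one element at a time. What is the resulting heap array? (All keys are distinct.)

[13, 22, 56, 55, 52, 83, 98, 87, 57, 92, 66]

Insert 13:
  append 13 at index 0 → [13] (no swap needed)
Insert 57:
  append 57 at index 1 → [13, 57] (no swap needed)
Insert 83:
  append 83 at index 2 → [13, 57, 83] (no swap needed)
Insert 87:
  append 87 at index 3 → [13, 57, 83, 87] (no swap needed)
Insert 92:
  append 92 at index 4 → [13, 57, 83, 87, 92] (no swap needed)
Insert 56:
  append 56 at index 5 → [13, 57, 83, 87, 92, 56]
  56 < parent 83 at index 2, swap → [13, 57, 56, 87, 92, 83]
Insert 98:
  append 98 at index 6 → [13, 57, 56, 87, 92, 83, 98] (no swap needed)
Insert 22:
  append 22 at index 7 → [13, 57, 56, 87, 92, 83, 98, 22]
  22 < parent 87 at index 3, swap → [13, 57, 56, 22, 92, 83, 98, 87]
  22 < parent 57 at index 1, swap → [13, 22, 56, 57, 92, 83, 98, 87]
Insert 55:
  append 55 at index 8 → [13, 22, 56, 57, 92, 83, 98, 87, 55]
  55 < parent 57 at index 3, swap → [13, 22, 56, 55, 92, 83, 98, 87, 57]
Insert 52:
  append 52 at index 9 → [13, 22, 56, 55, 92, 83, 98, 87, 57, 52]
  52 < parent 92 at index 4, swap → [13, 22, 56, 55, 52, 83, 98, 87, 57, 92]
Insert 66:
  append 66 at index 10 → [13, 22, 56, 55, 52, 83, 98, 87, 57, 92, 66] (no swap needed)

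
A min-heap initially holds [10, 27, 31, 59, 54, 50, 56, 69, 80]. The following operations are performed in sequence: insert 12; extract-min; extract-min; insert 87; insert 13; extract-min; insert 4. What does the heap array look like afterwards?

[4, 27, 31, 59, 54, 50, 56, 69, 87, 80]

insert 12:
  append 12 at index 9 → [10, 27, 31, 59, 54, 50, 56, 69, 80, 12]
  12 < parent 54 at index 4, swap → [10, 27, 31, 59, 12, 50, 56, 69, 80, 54]
  12 < parent 27 at index 1, swap → [10, 12, 31, 59, 27, 50, 56, 69, 80, 54]
extract-min → returns 10:
  remove root 10; move last element 54 to root → [54, 12, 31, 59, 27, 50, 56, 69, 80]
  54 vs smaller child 12 at index 1, swap → [12, 54, 31, 59, 27, 50, 56, 69, 80]
  54 vs smaller child 27 at index 4, swap → [12, 27, 31, 59, 54, 50, 56, 69, 80]
extract-min → returns 12:
  remove root 12; move last element 80 to root → [80, 27, 31, 59, 54, 50, 56, 69]
  80 vs smaller child 27 at index 1, swap → [27, 80, 31, 59, 54, 50, 56, 69]
  80 vs smaller child 54 at index 4, swap → [27, 54, 31, 59, 80, 50, 56, 69]
insert 87:
  append 87 at index 8 → [27, 54, 31, 59, 80, 50, 56, 69, 87] (no swap needed)
insert 13:
  append 13 at index 9 → [27, 54, 31, 59, 80, 50, 56, 69, 87, 13]
  13 < parent 80 at index 4, swap → [27, 54, 31, 59, 13, 50, 56, 69, 87, 80]
  13 < parent 54 at index 1, swap → [27, 13, 31, 59, 54, 50, 56, 69, 87, 80]
  13 < parent 27 at index 0, swap → [13, 27, 31, 59, 54, 50, 56, 69, 87, 80]
extract-min → returns 13:
  remove root 13; move last element 80 to root → [80, 27, 31, 59, 54, 50, 56, 69, 87]
  80 vs smaller child 27 at index 1, swap → [27, 80, 31, 59, 54, 50, 56, 69, 87]
  80 vs smaller child 54 at index 4, swap → [27, 54, 31, 59, 80, 50, 56, 69, 87]
insert 4:
  append 4 at index 9 → [27, 54, 31, 59, 80, 50, 56, 69, 87, 4]
  4 < parent 80 at index 4, swap → [27, 54, 31, 59, 4, 50, 56, 69, 87, 80]
  4 < parent 54 at index 1, swap → [27, 4, 31, 59, 54, 50, 56, 69, 87, 80]
  4 < parent 27 at index 0, swap → [4, 27, 31, 59, 54, 50, 56, 69, 87, 80]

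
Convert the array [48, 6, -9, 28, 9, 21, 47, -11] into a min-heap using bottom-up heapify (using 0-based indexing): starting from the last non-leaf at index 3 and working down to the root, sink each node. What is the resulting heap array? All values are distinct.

sift down from index 3:
  28 vs only child -11 at index 7, swap → [48, 6, -9, -11, 9, 21, 47, 28]
sift down from index 2: already satisfies heap property
sift down from index 1:
  6 vs smaller child -11 at index 3, swap → [48, -11, -9, 6, 9, 21, 47, 28]
sift down from index 0:
  48 vs smaller child -11 at index 1, swap → [-11, 48, -9, 6, 9, 21, 47, 28]
  48 vs smaller child 6 at index 3, swap → [-11, 6, -9, 48, 9, 21, 47, 28]
  48 vs only child 28 at index 7, swap → [-11, 6, -9, 28, 9, 21, 47, 48]

[-11, 6, -9, 28, 9, 21, 47, 48]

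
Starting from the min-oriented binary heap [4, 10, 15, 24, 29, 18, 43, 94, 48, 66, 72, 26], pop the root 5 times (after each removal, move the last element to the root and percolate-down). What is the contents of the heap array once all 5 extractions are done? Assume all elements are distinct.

[26, 29, 43, 48, 94, 72, 66]

extract-min #1 returns 4:
  remove root 4; move last element 26 to root → [26, 10, 15, 24, 29, 18, 43, 94, 48, 66, 72]
  26 vs smaller child 10 at index 1, swap → [10, 26, 15, 24, 29, 18, 43, 94, 48, 66, 72]
  26 vs smaller child 24 at index 3, swap → [10, 24, 15, 26, 29, 18, 43, 94, 48, 66, 72]
extract-min #2 returns 10:
  remove root 10; move last element 72 to root → [72, 24, 15, 26, 29, 18, 43, 94, 48, 66]
  72 vs smaller child 15 at index 2, swap → [15, 24, 72, 26, 29, 18, 43, 94, 48, 66]
  72 vs smaller child 18 at index 5, swap → [15, 24, 18, 26, 29, 72, 43, 94, 48, 66]
extract-min #3 returns 15:
  remove root 15; move last element 66 to root → [66, 24, 18, 26, 29, 72, 43, 94, 48]
  66 vs smaller child 18 at index 2, swap → [18, 24, 66, 26, 29, 72, 43, 94, 48]
  66 vs smaller child 43 at index 6, swap → [18, 24, 43, 26, 29, 72, 66, 94, 48]
extract-min #4 returns 18:
  remove root 18; move last element 48 to root → [48, 24, 43, 26, 29, 72, 66, 94]
  48 vs smaller child 24 at index 1, swap → [24, 48, 43, 26, 29, 72, 66, 94]
  48 vs smaller child 26 at index 3, swap → [24, 26, 43, 48, 29, 72, 66, 94]
extract-min #5 returns 24:
  remove root 24; move last element 94 to root → [94, 26, 43, 48, 29, 72, 66]
  94 vs smaller child 26 at index 1, swap → [26, 94, 43, 48, 29, 72, 66]
  94 vs smaller child 29 at index 4, swap → [26, 29, 43, 48, 94, 72, 66]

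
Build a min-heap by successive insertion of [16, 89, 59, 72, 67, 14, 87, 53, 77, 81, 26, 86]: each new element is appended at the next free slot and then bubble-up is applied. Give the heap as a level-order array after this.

Insert 16:
  append 16 at index 0 → [16] (no swap needed)
Insert 89:
  append 89 at index 1 → [16, 89] (no swap needed)
Insert 59:
  append 59 at index 2 → [16, 89, 59] (no swap needed)
Insert 72:
  append 72 at index 3 → [16, 89, 59, 72]
  72 < parent 89 at index 1, swap → [16, 72, 59, 89]
Insert 67:
  append 67 at index 4 → [16, 72, 59, 89, 67]
  67 < parent 72 at index 1, swap → [16, 67, 59, 89, 72]
Insert 14:
  append 14 at index 5 → [16, 67, 59, 89, 72, 14]
  14 < parent 59 at index 2, swap → [16, 67, 14, 89, 72, 59]
  14 < parent 16 at index 0, swap → [14, 67, 16, 89, 72, 59]
Insert 87:
  append 87 at index 6 → [14, 67, 16, 89, 72, 59, 87] (no swap needed)
Insert 53:
  append 53 at index 7 → [14, 67, 16, 89, 72, 59, 87, 53]
  53 < parent 89 at index 3, swap → [14, 67, 16, 53, 72, 59, 87, 89]
  53 < parent 67 at index 1, swap → [14, 53, 16, 67, 72, 59, 87, 89]
Insert 77:
  append 77 at index 8 → [14, 53, 16, 67, 72, 59, 87, 89, 77] (no swap needed)
Insert 81:
  append 81 at index 9 → [14, 53, 16, 67, 72, 59, 87, 89, 77, 81] (no swap needed)
Insert 26:
  append 26 at index 10 → [14, 53, 16, 67, 72, 59, 87, 89, 77, 81, 26]
  26 < parent 72 at index 4, swap → [14, 53, 16, 67, 26, 59, 87, 89, 77, 81, 72]
  26 < parent 53 at index 1, swap → [14, 26, 16, 67, 53, 59, 87, 89, 77, 81, 72]
Insert 86:
  append 86 at index 11 → [14, 26, 16, 67, 53, 59, 87, 89, 77, 81, 72, 86] (no swap needed)

[14, 26, 16, 67, 53, 59, 87, 89, 77, 81, 72, 86]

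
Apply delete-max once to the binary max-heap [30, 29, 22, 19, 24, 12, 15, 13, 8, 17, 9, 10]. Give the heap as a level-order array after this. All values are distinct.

remove root 30; move last element 10 to root → [10, 29, 22, 19, 24, 12, 15, 13, 8, 17, 9]
10 vs larger child 29 at index 1, swap → [29, 10, 22, 19, 24, 12, 15, 13, 8, 17, 9]
10 vs larger child 24 at index 4, swap → [29, 24, 22, 19, 10, 12, 15, 13, 8, 17, 9]
10 vs larger child 17 at index 9, swap → [29, 24, 22, 19, 17, 12, 15, 13, 8, 10, 9]

[29, 24, 22, 19, 17, 12, 15, 13, 8, 10, 9]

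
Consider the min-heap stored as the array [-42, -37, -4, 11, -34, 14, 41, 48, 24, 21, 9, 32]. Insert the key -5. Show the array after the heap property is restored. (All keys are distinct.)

append -5 at index 12 → [-42, -37, -4, 11, -34, 14, 41, 48, 24, 21, 9, 32, -5]
-5 < parent 14 at index 5, swap → [-42, -37, -4, 11, -34, -5, 41, 48, 24, 21, 9, 32, 14]
-5 < parent -4 at index 2, swap → [-42, -37, -5, 11, -34, -4, 41, 48, 24, 21, 9, 32, 14]

[-42, -37, -5, 11, -34, -4, 41, 48, 24, 21, 9, 32, 14]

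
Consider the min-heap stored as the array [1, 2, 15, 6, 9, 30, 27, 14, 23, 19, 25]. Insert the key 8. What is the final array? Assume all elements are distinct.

[1, 2, 8, 6, 9, 15, 27, 14, 23, 19, 25, 30]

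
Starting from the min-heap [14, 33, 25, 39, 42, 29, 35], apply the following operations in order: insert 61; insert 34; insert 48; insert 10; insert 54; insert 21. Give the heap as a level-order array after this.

insert 61:
  append 61 at index 7 → [14, 33, 25, 39, 42, 29, 35, 61] (no swap needed)
insert 34:
  append 34 at index 8 → [14, 33, 25, 39, 42, 29, 35, 61, 34]
  34 < parent 39 at index 3, swap → [14, 33, 25, 34, 42, 29, 35, 61, 39]
insert 48:
  append 48 at index 9 → [14, 33, 25, 34, 42, 29, 35, 61, 39, 48] (no swap needed)
insert 10:
  append 10 at index 10 → [14, 33, 25, 34, 42, 29, 35, 61, 39, 48, 10]
  10 < parent 42 at index 4, swap → [14, 33, 25, 34, 10, 29, 35, 61, 39, 48, 42]
  10 < parent 33 at index 1, swap → [14, 10, 25, 34, 33, 29, 35, 61, 39, 48, 42]
  10 < parent 14 at index 0, swap → [10, 14, 25, 34, 33, 29, 35, 61, 39, 48, 42]
insert 54:
  append 54 at index 11 → [10, 14, 25, 34, 33, 29, 35, 61, 39, 48, 42, 54] (no swap needed)
insert 21:
  append 21 at index 12 → [10, 14, 25, 34, 33, 29, 35, 61, 39, 48, 42, 54, 21]
  21 < parent 29 at index 5, swap → [10, 14, 25, 34, 33, 21, 35, 61, 39, 48, 42, 54, 29]
  21 < parent 25 at index 2, swap → [10, 14, 21, 34, 33, 25, 35, 61, 39, 48, 42, 54, 29]

[10, 14, 21, 34, 33, 25, 35, 61, 39, 48, 42, 54, 29]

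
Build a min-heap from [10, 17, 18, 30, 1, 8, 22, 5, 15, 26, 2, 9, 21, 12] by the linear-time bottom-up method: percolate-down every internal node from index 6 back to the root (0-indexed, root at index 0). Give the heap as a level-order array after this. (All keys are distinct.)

[1, 2, 8, 5, 10, 9, 12, 30, 15, 26, 17, 18, 21, 22]

sift down from index 6:
  22 vs only child 12 at index 13, swap → [10, 17, 18, 30, 1, 8, 12, 5, 15, 26, 2, 9, 21, 22]
sift down from index 5: already satisfies heap property
sift down from index 4: already satisfies heap property
sift down from index 3:
  30 vs smaller child 5 at index 7, swap → [10, 17, 18, 5, 1, 8, 12, 30, 15, 26, 2, 9, 21, 22]
sift down from index 2:
  18 vs smaller child 8 at index 5, swap → [10, 17, 8, 5, 1, 18, 12, 30, 15, 26, 2, 9, 21, 22]
  18 vs smaller child 9 at index 11, swap → [10, 17, 8, 5, 1, 9, 12, 30, 15, 26, 2, 18, 21, 22]
sift down from index 1:
  17 vs smaller child 1 at index 4, swap → [10, 1, 8, 5, 17, 9, 12, 30, 15, 26, 2, 18, 21, 22]
  17 vs smaller child 2 at index 10, swap → [10, 1, 8, 5, 2, 9, 12, 30, 15, 26, 17, 18, 21, 22]
sift down from index 0:
  10 vs smaller child 1 at index 1, swap → [1, 10, 8, 5, 2, 9, 12, 30, 15, 26, 17, 18, 21, 22]
  10 vs smaller child 2 at index 4, swap → [1, 2, 8, 5, 10, 9, 12, 30, 15, 26, 17, 18, 21, 22]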